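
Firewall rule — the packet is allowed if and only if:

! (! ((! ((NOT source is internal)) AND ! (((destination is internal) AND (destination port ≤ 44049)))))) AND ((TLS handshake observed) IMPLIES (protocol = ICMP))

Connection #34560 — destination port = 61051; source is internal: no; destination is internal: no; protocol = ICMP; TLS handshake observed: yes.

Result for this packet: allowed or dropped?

Atomic conditions:
  NOT source is internal: no → true
  destination is internal: no → false
  destination port ≤ 44049: 61051 ≤ 44049 is false
  TLS handshake observed: yes → true
  protocol = ICMP: ICMP == ICMP is true
Combine:
[1.1.1.1] NOT true = false
[1.1.1.2.1] false AND false = false
[1.1.1.2] NOT false = true
[1.1.1] false AND true = false
[1.1] NOT false = true
[1] NOT true = false
[2] true → true = true
[root] false AND true = false
Overall: false → dropped

Dropped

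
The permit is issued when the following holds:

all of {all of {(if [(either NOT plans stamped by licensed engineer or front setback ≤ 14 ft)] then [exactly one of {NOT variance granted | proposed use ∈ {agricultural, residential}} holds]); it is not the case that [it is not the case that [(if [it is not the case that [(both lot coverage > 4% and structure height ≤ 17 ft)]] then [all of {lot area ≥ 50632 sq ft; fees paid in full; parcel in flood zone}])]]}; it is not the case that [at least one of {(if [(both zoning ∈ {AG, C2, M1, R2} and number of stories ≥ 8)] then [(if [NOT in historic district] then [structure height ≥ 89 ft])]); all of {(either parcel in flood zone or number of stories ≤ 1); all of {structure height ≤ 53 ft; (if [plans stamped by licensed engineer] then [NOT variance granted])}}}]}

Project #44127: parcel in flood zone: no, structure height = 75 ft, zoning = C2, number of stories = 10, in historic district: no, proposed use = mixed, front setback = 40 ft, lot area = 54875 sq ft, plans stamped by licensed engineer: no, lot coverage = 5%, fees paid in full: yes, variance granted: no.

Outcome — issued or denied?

Denied

Atomic conditions:
  NOT plans stamped by licensed engineer: no → true
  front setback ≤ 14 ft: 40 ≤ 14 is false
  NOT variance granted: no → true
  proposed use ∈ {agricultural, residential}: mixed is not in the set → false
  lot coverage > 4%: 5 > 4 is true
  structure height ≤ 17 ft: 75 ≤ 17 is false
  lot area ≥ 50632 sq ft: 54875 ≥ 50632 is true
  fees paid in full: yes → true
  parcel in flood zone: no → false
  zoning ∈ {AG, C2, M1, R2}: C2 is in the set → true
  number of stories ≥ 8: 10 ≥ 8 is true
  NOT in historic district: no → true
  structure height ≥ 89 ft: 75 ≥ 89 is false
  number of stories ≤ 1: 10 ≤ 1 is false
  structure height ≤ 53 ft: 75 ≤ 53 is false
  plans stamped by licensed engineer: no → false
Combine:
[1.1.1] true OR false = true
[1.1.2] exactly-one(true, false) = true
[1.1] true → true = true
[1.2.1.1.1.1] true AND false = false
[1.2.1.1.1] NOT false = true
[1.2.1.1.2] true AND true AND false = false
[1.2.1.1] true → false = false
[1.2.1] NOT false = true
[1.2] NOT true = false
[1] true AND false = false
[2.1.1.1] true AND true = true
[2.1.1.2] true → false = false
[2.1.1] true → false = false
[2.1.2.1] false OR false = false
[2.1.2.2.2] false → true (antecedent false ⇒ implication holds) = true
[2.1.2.2] false AND true = false
[2.1.2] false AND false = false
[2.1] false OR false = false
[2] NOT false = true
[root] false AND true = false
Overall: false → denied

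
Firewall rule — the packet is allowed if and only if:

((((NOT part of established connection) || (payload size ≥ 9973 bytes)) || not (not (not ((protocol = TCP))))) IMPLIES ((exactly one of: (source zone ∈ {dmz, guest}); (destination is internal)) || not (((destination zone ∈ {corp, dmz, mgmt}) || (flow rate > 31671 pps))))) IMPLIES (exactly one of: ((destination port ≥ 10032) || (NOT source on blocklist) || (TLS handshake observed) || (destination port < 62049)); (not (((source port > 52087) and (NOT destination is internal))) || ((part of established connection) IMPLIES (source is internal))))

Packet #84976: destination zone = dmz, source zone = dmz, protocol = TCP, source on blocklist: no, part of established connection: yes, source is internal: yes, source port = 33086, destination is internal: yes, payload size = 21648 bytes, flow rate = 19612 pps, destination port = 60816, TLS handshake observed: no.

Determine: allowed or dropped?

Allowed

Atomic conditions:
  NOT part of established connection: yes → false
  payload size ≥ 9973 bytes: 21648 ≥ 9973 is true
  protocol = TCP: TCP == TCP is true
  source zone ∈ {dmz, guest}: dmz is in the set → true
  destination is internal: yes → true
  destination zone ∈ {corp, dmz, mgmt}: dmz is in the set → true
  flow rate > 31671 pps: 19612 > 31671 is false
  destination port ≥ 10032: 60816 ≥ 10032 is true
  NOT source on blocklist: no → true
  TLS handshake observed: no → false
  destination port < 62049: 60816 < 62049 is true
  source port > 52087: 33086 > 52087 is false
  NOT destination is internal: yes → false
  part of established connection: yes → true
  source is internal: yes → true
Combine:
[1.1.1] false OR true = true
[1.1.2.1.1] NOT true = false
[1.1.2.1] NOT false = true
[1.1.2] NOT true = false
[1.1] true OR false = true
[1.2.1] exactly-one(true, true) = false
[1.2.2.1] true OR false = true
[1.2.2] NOT true = false
[1.2] false OR false = false
[1] true → false = false
[2.1] true OR true OR false OR true = true
[2.2.1.1] false AND false = false
[2.2.1] NOT false = true
[2.2.2] true → true = true
[2.2] true OR true = true
[2] exactly-one(true, true) = false
[root] false → false (antecedent false ⇒ implication holds) = true
Overall: true → allowed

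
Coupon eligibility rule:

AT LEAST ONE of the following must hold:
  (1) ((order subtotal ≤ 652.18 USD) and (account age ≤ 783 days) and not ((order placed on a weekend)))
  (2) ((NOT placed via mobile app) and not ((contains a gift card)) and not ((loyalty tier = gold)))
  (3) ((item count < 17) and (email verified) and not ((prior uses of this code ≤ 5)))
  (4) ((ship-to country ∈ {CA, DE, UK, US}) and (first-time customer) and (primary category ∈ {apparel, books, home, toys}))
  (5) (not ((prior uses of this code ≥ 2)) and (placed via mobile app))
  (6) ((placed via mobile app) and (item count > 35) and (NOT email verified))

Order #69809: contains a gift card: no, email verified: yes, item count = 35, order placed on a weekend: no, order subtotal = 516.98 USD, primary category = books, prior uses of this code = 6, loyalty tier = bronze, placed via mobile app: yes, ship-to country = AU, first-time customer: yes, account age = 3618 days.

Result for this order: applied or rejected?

Rejected

Atomic conditions:
  order subtotal ≤ 652.18 USD: 516.98 ≤ 652.18 is true
  account age ≤ 783 days: 3618 ≤ 783 is false
  order placed on a weekend: no → false
  NOT placed via mobile app: yes → false
  contains a gift card: no → false
  loyalty tier = gold: bronze == gold is false
  item count < 17: 35 < 17 is false
  email verified: yes → true
  prior uses of this code ≤ 5: 6 ≤ 5 is false
  ship-to country ∈ {CA, DE, UK, US}: AU is not in the set → false
  first-time customer: yes → true
  primary category ∈ {apparel, books, home, toys}: books is in the set → true
  prior uses of this code ≥ 2: 6 ≥ 2 is true
  placed via mobile app: yes → true
  item count > 35: 35 > 35 is false
  NOT email verified: yes → false
Combine:
[1.3] NOT false = true
[1] true AND false AND true = false
[2.2] NOT false = true
[2.3] NOT false = true
[2] false AND true AND true = false
[3.3] NOT false = true
[3] false AND true AND true = false
[4] false AND true AND true = false
[5.1] NOT true = false
[5] false AND true = false
[6] true AND false AND false = false
[root] false OR false OR false OR false OR false OR false = false
Overall: false → rejected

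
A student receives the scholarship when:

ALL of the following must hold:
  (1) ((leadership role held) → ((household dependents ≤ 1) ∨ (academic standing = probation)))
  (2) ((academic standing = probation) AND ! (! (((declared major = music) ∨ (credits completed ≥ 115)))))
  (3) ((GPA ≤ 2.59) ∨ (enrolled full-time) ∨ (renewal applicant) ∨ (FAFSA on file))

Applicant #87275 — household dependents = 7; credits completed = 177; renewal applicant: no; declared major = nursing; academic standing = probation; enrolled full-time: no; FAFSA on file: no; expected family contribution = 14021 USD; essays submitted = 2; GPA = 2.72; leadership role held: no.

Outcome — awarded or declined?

Declined

Atomic conditions:
  leadership role held: no → false
  household dependents ≤ 1: 7 ≤ 1 is false
  academic standing = probation: probation == probation is true
  declared major = music: nursing == music is false
  credits completed ≥ 115: 177 ≥ 115 is true
  GPA ≤ 2.59: 2.72 ≤ 2.59 is false
  enrolled full-time: no → false
  renewal applicant: no → false
  FAFSA on file: no → false
Combine:
[1.2] false OR true = true
[1] false → true (antecedent false ⇒ implication holds) = true
[2.2.1.1] false OR true = true
[2.2.1] NOT true = false
[2.2] NOT false = true
[2] true AND true = true
[3] false OR false OR false OR false = false
[root] true AND true AND false = false
Overall: false → declined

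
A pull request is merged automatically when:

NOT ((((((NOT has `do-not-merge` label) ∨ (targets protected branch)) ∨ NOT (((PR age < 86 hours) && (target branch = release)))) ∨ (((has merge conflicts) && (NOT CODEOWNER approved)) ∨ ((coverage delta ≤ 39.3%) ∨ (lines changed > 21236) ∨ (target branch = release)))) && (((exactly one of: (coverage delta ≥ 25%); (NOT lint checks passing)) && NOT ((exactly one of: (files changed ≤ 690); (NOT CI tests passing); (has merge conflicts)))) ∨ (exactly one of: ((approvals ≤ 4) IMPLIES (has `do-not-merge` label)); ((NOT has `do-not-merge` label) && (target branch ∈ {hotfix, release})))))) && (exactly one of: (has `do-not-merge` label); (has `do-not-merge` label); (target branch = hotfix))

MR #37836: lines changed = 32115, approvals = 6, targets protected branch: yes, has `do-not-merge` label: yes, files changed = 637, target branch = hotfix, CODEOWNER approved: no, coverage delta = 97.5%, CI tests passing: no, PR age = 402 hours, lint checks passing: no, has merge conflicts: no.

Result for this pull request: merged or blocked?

Atomic conditions:
  NOT has `do-not-merge` label: yes → false
  targets protected branch: yes → true
  PR age < 86 hours: 402 < 86 is false
  target branch = release: hotfix == release is false
  has merge conflicts: no → false
  NOT CODEOWNER approved: no → true
  coverage delta ≤ 39.3%: 97.5 ≤ 39.3 is false
  lines changed > 21236: 32115 > 21236 is true
  coverage delta ≥ 25%: 97.5 ≥ 25 is true
  NOT lint checks passing: no → true
  files changed ≤ 690: 637 ≤ 690 is true
  NOT CI tests passing: no → true
  approvals ≤ 4: 6 ≤ 4 is false
  has `do-not-merge` label: yes → true
  target branch ∈ {hotfix, release}: hotfix is in the set → true
  target branch = hotfix: hotfix == hotfix is true
Combine:
[1.1.1.1.1] false OR true = true
[1.1.1.1.2.1] false AND false = false
[1.1.1.1.2] NOT false = true
[1.1.1.1] true OR true = true
[1.1.1.2.1] false AND true = false
[1.1.1.2.2] false OR true OR false = true
[1.1.1.2] false OR true = true
[1.1.1] true OR true = true
[1.1.2.1.1] exactly-one(true, true) = false
[1.1.2.1.2.1] exactly-one(true, true, false) = false
[1.1.2.1.2] NOT false = true
[1.1.2.1] false AND true = false
[1.1.2.2.1] false → true (antecedent false ⇒ implication holds) = true
[1.1.2.2.2] false AND true = false
[1.1.2.2] exactly-one(true, false) = true
[1.1.2] false OR true = true
[1.1] true AND true = true
[1] NOT true = false
[2] exactly-one(true, true, true) = false
[root] false AND false = false
Overall: false → blocked

Blocked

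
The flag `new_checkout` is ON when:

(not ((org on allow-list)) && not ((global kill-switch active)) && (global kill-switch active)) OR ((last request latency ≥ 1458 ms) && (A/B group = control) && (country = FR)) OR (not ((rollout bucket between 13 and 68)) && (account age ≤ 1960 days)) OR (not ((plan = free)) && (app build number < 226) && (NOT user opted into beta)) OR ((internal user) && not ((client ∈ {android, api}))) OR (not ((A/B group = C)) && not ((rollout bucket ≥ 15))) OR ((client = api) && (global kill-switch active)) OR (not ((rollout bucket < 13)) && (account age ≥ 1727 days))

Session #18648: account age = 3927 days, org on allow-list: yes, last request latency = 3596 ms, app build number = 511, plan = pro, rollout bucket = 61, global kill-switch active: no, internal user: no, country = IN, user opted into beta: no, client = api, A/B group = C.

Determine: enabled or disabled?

Enabled

Atomic conditions:
  org on allow-list: yes → true
  global kill-switch active: no → false
  last request latency ≥ 1458 ms: 3596 ≥ 1458 is true
  A/B group = control: C == control is false
  country = FR: IN == FR is false
  rollout bucket between 13 and 68: 61 in [13, 68] is true
  account age ≤ 1960 days: 3927 ≤ 1960 is false
  plan = free: pro == free is false
  app build number < 226: 511 < 226 is false
  NOT user opted into beta: no → true
  internal user: no → false
  client ∈ {android, api}: api is in the set → true
  A/B group = C: C == C is true
  rollout bucket ≥ 15: 61 ≥ 15 is true
  client = api: api == api is true
  rollout bucket < 13: 61 < 13 is false
  account age ≥ 1727 days: 3927 ≥ 1727 is true
Combine:
[1.1] NOT true = false
[1.2] NOT false = true
[1] false AND true AND false = false
[2] true AND false AND false = false
[3.1] NOT true = false
[3] false AND false = false
[4.1] NOT false = true
[4] true AND false AND true = false
[5.2] NOT true = false
[5] false AND false = false
[6.1] NOT true = false
[6.2] NOT true = false
[6] false AND false = false
[7] true AND false = false
[8.1] NOT false = true
[8] true AND true = true
[root] false OR false OR false OR false OR false OR false OR false OR true = true
Overall: true → enabled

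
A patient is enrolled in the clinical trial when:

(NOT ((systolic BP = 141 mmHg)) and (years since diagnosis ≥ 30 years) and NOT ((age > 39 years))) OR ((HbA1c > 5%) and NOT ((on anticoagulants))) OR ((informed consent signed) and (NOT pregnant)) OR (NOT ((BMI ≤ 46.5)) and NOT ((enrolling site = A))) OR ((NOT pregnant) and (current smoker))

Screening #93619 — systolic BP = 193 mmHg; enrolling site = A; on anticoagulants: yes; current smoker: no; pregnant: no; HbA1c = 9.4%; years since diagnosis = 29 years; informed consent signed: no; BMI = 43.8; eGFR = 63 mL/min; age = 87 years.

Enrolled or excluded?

Excluded

Atomic conditions:
  systolic BP = 141 mmHg: 193 == 141 is false
  years since diagnosis ≥ 30 years: 29 ≥ 30 is false
  age > 39 years: 87 > 39 is true
  HbA1c > 5%: 9.4 > 5 is true
  on anticoagulants: yes → true
  informed consent signed: no → false
  NOT pregnant: no → true
  BMI ≤ 46.5: 43.8 ≤ 46.5 is true
  enrolling site = A: A == A is true
  current smoker: no → false
Combine:
[1.1] NOT false = true
[1.3] NOT true = false
[1] true AND false AND false = false
[2.2] NOT true = false
[2] true AND false = false
[3] false AND true = false
[4.1] NOT true = false
[4.2] NOT true = false
[4] false AND false = false
[5] true AND false = false
[root] false OR false OR false OR false OR false = false
Overall: false → excluded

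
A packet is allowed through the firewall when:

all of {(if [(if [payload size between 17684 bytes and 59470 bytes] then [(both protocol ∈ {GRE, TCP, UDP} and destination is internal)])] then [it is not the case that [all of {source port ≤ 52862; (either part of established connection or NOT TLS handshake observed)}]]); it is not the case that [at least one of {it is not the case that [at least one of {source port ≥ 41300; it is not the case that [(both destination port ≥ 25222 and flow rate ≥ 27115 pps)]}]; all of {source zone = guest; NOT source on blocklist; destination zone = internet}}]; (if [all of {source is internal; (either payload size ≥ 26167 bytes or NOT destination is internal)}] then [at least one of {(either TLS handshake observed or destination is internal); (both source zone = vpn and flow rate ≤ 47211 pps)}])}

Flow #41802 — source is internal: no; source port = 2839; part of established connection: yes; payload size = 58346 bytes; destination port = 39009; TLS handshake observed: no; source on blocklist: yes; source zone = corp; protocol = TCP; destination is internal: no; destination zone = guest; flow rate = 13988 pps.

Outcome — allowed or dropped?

Allowed

Atomic conditions:
  payload size between 17684 bytes and 59470 bytes: 58346 in [17684, 59470] is true
  protocol ∈ {GRE, TCP, UDP}: TCP is in the set → true
  destination is internal: no → false
  source port ≤ 52862: 2839 ≤ 52862 is true
  part of established connection: yes → true
  NOT TLS handshake observed: no → true
  source port ≥ 41300: 2839 ≥ 41300 is false
  destination port ≥ 25222: 39009 ≥ 25222 is true
  flow rate ≥ 27115 pps: 13988 ≥ 27115 is false
  source zone = guest: corp == guest is false
  NOT source on blocklist: yes → false
  destination zone = internet: guest == internet is false
  source is internal: no → false
  payload size ≥ 26167 bytes: 58346 ≥ 26167 is true
  NOT destination is internal: no → true
  TLS handshake observed: no → false
  source zone = vpn: corp == vpn is false
  flow rate ≤ 47211 pps: 13988 ≤ 47211 is true
Combine:
[1.1.2] true AND false = false
[1.1] true → false = false
[1.2.1.2] true OR true = true
[1.2.1] true AND true = true
[1.2] NOT true = false
[1] false → false (antecedent false ⇒ implication holds) = true
[2.1.1.1.2.1] true AND false = false
[2.1.1.1.2] NOT false = true
[2.1.1.1] false OR true = true
[2.1.1] NOT true = false
[2.1.2] false AND false AND false = false
[2.1] false OR false = false
[2] NOT false = true
[3.1.2] true OR true = true
[3.1] false AND true = false
[3.2.1] false OR false = false
[3.2.2] false AND true = false
[3.2] false OR false = false
[3] false → false (antecedent false ⇒ implication holds) = true
[root] true AND true AND true = true
Overall: true → allowed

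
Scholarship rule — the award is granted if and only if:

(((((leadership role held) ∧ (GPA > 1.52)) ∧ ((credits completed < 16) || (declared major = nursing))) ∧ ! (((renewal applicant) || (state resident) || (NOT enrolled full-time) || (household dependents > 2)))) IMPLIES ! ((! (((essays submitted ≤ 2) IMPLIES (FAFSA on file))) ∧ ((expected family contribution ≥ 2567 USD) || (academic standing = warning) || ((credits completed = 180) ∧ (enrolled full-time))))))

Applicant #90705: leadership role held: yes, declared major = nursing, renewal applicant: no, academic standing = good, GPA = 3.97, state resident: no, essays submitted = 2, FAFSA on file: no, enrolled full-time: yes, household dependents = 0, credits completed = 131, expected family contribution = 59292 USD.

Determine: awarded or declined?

Declined

Atomic conditions:
  leadership role held: yes → true
  GPA > 1.52: 3.97 > 1.52 is true
  credits completed < 16: 131 < 16 is false
  declared major = nursing: nursing == nursing is true
  renewal applicant: no → false
  state resident: no → false
  NOT enrolled full-time: yes → false
  household dependents > 2: 0 > 2 is false
  essays submitted ≤ 2: 2 ≤ 2 is true
  FAFSA on file: no → false
  expected family contribution ≥ 2567 USD: 59292 ≥ 2567 is true
  academic standing = warning: good == warning is false
  credits completed = 180: 131 == 180 is false
  enrolled full-time: yes → true
Combine:
[1.1.1] true AND true = true
[1.1.2] false OR true = true
[1.1] true AND true = true
[1.2.1] false OR false OR false OR false = false
[1.2] NOT false = true
[1] true AND true = true
[2.1.1.1] true → false = false
[2.1.1] NOT false = true
[2.1.2.3] false AND true = false
[2.1.2] true OR false OR false = true
[2.1] true AND true = true
[2] NOT true = false
[root] true → false = false
Overall: false → declined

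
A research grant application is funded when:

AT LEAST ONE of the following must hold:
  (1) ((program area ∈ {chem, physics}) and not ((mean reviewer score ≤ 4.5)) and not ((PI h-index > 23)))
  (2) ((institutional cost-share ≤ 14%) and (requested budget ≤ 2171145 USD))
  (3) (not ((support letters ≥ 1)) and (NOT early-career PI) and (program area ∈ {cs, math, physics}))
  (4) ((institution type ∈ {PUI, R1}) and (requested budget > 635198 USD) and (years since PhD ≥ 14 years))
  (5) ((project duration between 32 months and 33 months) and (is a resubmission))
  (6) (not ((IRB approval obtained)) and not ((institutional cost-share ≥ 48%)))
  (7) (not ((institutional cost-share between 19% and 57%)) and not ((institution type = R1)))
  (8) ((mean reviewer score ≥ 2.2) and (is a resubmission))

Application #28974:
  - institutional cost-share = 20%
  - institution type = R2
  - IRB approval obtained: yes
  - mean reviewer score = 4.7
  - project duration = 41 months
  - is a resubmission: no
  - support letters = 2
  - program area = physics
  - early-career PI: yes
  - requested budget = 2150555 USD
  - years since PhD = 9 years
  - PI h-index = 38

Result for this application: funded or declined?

Declined

Atomic conditions:
  program area ∈ {chem, physics}: physics is in the set → true
  mean reviewer score ≤ 4.5: 4.7 ≤ 4.5 is false
  PI h-index > 23: 38 > 23 is true
  institutional cost-share ≤ 14%: 20 ≤ 14 is false
  requested budget ≤ 2171145 USD: 2150555 ≤ 2171145 is true
  support letters ≥ 1: 2 ≥ 1 is true
  NOT early-career PI: yes → false
  program area ∈ {cs, math, physics}: physics is in the set → true
  institution type ∈ {PUI, R1}: R2 is not in the set → false
  requested budget > 635198 USD: 2150555 > 635198 is true
  years since PhD ≥ 14 years: 9 ≥ 14 is false
  project duration between 32 months and 33 months: 41 in [32, 33] is false
  is a resubmission: no → false
  IRB approval obtained: yes → true
  institutional cost-share ≥ 48%: 20 ≥ 48 is false
  institutional cost-share between 19% and 57%: 20 in [19, 57] is true
  institution type = R1: R2 == R1 is false
  mean reviewer score ≥ 2.2: 4.7 ≥ 2.2 is true
Combine:
[1.2] NOT false = true
[1.3] NOT true = false
[1] true AND true AND false = false
[2] false AND true = false
[3.1] NOT true = false
[3] false AND false AND true = false
[4] false AND true AND false = false
[5] false AND false = false
[6.1] NOT true = false
[6.2] NOT false = true
[6] false AND true = false
[7.1] NOT true = false
[7.2] NOT false = true
[7] false AND true = false
[8] true AND false = false
[root] false OR false OR false OR false OR false OR false OR false OR false = false
Overall: false → declined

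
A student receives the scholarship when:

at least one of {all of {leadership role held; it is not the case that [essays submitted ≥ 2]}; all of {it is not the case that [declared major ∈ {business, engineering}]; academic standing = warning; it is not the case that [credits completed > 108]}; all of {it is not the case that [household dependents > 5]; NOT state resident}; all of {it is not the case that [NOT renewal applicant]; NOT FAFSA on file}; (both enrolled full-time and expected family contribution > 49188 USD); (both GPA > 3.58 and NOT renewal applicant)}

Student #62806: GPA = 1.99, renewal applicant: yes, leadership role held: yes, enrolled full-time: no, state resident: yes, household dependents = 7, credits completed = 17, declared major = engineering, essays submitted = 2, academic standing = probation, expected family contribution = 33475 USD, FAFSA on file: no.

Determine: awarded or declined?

Atomic conditions:
  leadership role held: yes → true
  essays submitted ≥ 2: 2 ≥ 2 is true
  declared major ∈ {business, engineering}: engineering is in the set → true
  academic standing = warning: probation == warning is false
  credits completed > 108: 17 > 108 is false
  household dependents > 5: 7 > 5 is true
  NOT state resident: yes → false
  NOT renewal applicant: yes → false
  NOT FAFSA on file: no → true
  enrolled full-time: no → false
  expected family contribution > 49188 USD: 33475 > 49188 is false
  GPA > 3.58: 1.99 > 3.58 is false
Combine:
[1.2] NOT true = false
[1] true AND false = false
[2.1] NOT true = false
[2.3] NOT false = true
[2] false AND false AND true = false
[3.1] NOT true = false
[3] false AND false = false
[4.1] NOT false = true
[4] true AND true = true
[5] false AND false = false
[6] false AND false = false
[root] false OR false OR false OR true OR false OR false = true
Overall: true → awarded

Awarded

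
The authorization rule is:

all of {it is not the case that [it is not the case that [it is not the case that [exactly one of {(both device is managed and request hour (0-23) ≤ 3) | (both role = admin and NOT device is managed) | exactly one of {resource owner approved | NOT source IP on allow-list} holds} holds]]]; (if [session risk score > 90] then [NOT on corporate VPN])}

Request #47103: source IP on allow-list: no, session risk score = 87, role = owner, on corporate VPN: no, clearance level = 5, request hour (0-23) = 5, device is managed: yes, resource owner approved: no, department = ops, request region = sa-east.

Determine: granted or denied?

Denied

Atomic conditions:
  device is managed: yes → true
  request hour (0-23) ≤ 3: 5 ≤ 3 is false
  role = admin: owner == admin is false
  NOT device is managed: yes → false
  resource owner approved: no → false
  NOT source IP on allow-list: no → true
  session risk score > 90: 87 > 90 is false
  NOT on corporate VPN: no → true
Combine:
[1.1.1.1.1] true AND false = false
[1.1.1.1.2] false AND false = false
[1.1.1.1.3] exactly-one(false, true) = true
[1.1.1.1] exactly-one(false, false, true) = true
[1.1.1] NOT true = false
[1.1] NOT false = true
[1] NOT true = false
[2] false → true (antecedent false ⇒ implication holds) = true
[root] false AND true = false
Overall: false → denied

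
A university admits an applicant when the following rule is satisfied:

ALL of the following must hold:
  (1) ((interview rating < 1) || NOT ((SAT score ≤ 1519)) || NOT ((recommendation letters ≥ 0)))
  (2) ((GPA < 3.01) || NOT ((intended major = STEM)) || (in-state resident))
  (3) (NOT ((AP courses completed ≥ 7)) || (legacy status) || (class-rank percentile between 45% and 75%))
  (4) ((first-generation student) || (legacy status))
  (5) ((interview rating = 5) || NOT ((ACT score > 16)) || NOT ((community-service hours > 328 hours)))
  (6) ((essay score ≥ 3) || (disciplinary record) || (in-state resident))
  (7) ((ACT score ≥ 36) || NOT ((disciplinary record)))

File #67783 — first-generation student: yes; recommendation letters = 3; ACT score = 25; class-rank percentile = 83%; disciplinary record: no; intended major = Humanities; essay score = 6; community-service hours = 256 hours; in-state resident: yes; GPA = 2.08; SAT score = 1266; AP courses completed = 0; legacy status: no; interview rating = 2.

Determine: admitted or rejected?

Atomic conditions:
  interview rating < 1: 2 < 1 is false
  SAT score ≤ 1519: 1266 ≤ 1519 is true
  recommendation letters ≥ 0: 3 ≥ 0 is true
  GPA < 3.01: 2.08 < 3.01 is true
  intended major = STEM: Humanities == STEM is false
  in-state resident: yes → true
  AP courses completed ≥ 7: 0 ≥ 7 is false
  legacy status: no → false
  class-rank percentile between 45% and 75%: 83 in [45, 75] is false
  first-generation student: yes → true
  interview rating = 5: 2 == 5 is false
  ACT score > 16: 25 > 16 is true
  community-service hours > 328 hours: 256 > 328 is false
  essay score ≥ 3: 6 ≥ 3 is true
  disciplinary record: no → false
  ACT score ≥ 36: 25 ≥ 36 is false
Combine:
[1.2] NOT true = false
[1.3] NOT true = false
[1] false OR false OR false = false
[2.2] NOT false = true
[2] true OR true OR true = true
[3.1] NOT false = true
[3] true OR false OR false = true
[4] true OR false = true
[5.2] NOT true = false
[5.3] NOT false = true
[5] false OR false OR true = true
[6] true OR false OR true = true
[7.2] NOT false = true
[7] false OR true = true
[root] false AND true AND true AND true AND true AND true AND true = false
Overall: false → rejected

Rejected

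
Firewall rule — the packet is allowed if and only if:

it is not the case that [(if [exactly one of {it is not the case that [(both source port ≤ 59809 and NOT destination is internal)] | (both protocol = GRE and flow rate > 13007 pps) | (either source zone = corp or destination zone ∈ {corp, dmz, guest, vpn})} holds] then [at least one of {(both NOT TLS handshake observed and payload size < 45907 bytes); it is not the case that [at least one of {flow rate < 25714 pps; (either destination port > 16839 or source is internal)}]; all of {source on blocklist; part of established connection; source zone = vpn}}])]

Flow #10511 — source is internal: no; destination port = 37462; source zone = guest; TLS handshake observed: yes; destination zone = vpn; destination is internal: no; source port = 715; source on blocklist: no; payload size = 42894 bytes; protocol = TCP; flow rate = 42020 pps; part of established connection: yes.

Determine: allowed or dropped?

Allowed

Atomic conditions:
  source port ≤ 59809: 715 ≤ 59809 is true
  NOT destination is internal: no → true
  protocol = GRE: TCP == GRE is false
  flow rate > 13007 pps: 42020 > 13007 is true
  source zone = corp: guest == corp is false
  destination zone ∈ {corp, dmz, guest, vpn}: vpn is in the set → true
  NOT TLS handshake observed: yes → false
  payload size < 45907 bytes: 42894 < 45907 is true
  flow rate < 25714 pps: 42020 < 25714 is false
  destination port > 16839: 37462 > 16839 is true
  source is internal: no → false
  source on blocklist: no → false
  part of established connection: yes → true
  source zone = vpn: guest == vpn is false
Combine:
[1.1.1.1] true AND true = true
[1.1.1] NOT true = false
[1.1.2] false AND true = false
[1.1.3] false OR true = true
[1.1] exactly-one(false, false, true) = true
[1.2.1] false AND true = false
[1.2.2.1.2] true OR false = true
[1.2.2.1] false OR true = true
[1.2.2] NOT true = false
[1.2.3] false AND true AND false = false
[1.2] false OR false OR false = false
[1] true → false = false
[root] NOT false = true
Overall: true → allowed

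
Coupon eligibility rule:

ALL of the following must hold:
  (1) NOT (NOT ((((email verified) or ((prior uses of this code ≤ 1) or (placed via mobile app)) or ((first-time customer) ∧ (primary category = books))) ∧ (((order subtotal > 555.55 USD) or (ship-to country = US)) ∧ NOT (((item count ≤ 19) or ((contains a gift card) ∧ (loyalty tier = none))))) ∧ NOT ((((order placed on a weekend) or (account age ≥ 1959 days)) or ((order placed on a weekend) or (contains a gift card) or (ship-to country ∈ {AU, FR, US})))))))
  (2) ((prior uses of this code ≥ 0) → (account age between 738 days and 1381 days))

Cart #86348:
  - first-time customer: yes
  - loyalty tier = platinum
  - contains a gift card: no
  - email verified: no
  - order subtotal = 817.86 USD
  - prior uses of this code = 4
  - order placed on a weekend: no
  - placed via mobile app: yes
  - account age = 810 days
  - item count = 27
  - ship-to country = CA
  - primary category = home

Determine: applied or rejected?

Atomic conditions:
  email verified: no → false
  prior uses of this code ≤ 1: 4 ≤ 1 is false
  placed via mobile app: yes → true
  first-time customer: yes → true
  primary category = books: home == books is false
  order subtotal > 555.55 USD: 817.86 > 555.55 is true
  ship-to country = US: CA == US is false
  item count ≤ 19: 27 ≤ 19 is false
  contains a gift card: no → false
  loyalty tier = none: platinum == none is false
  order placed on a weekend: no → false
  account age ≥ 1959 days: 810 ≥ 1959 is false
  ship-to country ∈ {AU, FR, US}: CA is not in the set → false
  prior uses of this code ≥ 0: 4 ≥ 0 is true
  account age between 738 days and 1381 days: 810 in [738, 1381] is true
Combine:
[1.1.1.1.2] false OR true = true
[1.1.1.1.3] true AND false = false
[1.1.1.1] false OR true OR false = true
[1.1.1.2.1] true OR false = true
[1.1.1.2.2.1.2] false AND false = false
[1.1.1.2.2.1] false OR false = false
[1.1.1.2.2] NOT false = true
[1.1.1.2] true AND true = true
[1.1.1.3.1.1] false OR false = false
[1.1.1.3.1.2] false OR false OR false = false
[1.1.1.3.1] false OR false = false
[1.1.1.3] NOT false = true
[1.1.1] true AND true AND true = true
[1.1] NOT true = false
[1] NOT false = true
[2] true → true = true
[root] true AND true = true
Overall: true → applied

Applied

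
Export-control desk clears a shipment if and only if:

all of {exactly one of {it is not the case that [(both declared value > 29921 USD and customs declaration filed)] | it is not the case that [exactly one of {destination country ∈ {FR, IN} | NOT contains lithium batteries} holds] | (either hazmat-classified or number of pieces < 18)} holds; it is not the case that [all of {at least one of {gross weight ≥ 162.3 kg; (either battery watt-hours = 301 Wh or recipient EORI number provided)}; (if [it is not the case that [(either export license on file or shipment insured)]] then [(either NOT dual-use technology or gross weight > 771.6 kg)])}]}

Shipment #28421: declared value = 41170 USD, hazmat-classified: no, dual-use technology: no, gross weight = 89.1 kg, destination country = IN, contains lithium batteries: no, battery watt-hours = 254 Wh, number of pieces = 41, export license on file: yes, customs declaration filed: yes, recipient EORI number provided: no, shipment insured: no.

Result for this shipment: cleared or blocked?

Cleared

Atomic conditions:
  declared value > 29921 USD: 41170 > 29921 is true
  customs declaration filed: yes → true
  destination country ∈ {FR, IN}: IN is in the set → true
  NOT contains lithium batteries: no → true
  hazmat-classified: no → false
  number of pieces < 18: 41 < 18 is false
  gross weight ≥ 162.3 kg: 89.1 ≥ 162.3 is false
  battery watt-hours = 301 Wh: 254 == 301 is false
  recipient EORI number provided: no → false
  export license on file: yes → true
  shipment insured: no → false
  NOT dual-use technology: no → true
  gross weight > 771.6 kg: 89.1 > 771.6 is false
Combine:
[1.1.1] true AND true = true
[1.1] NOT true = false
[1.2.1] exactly-one(true, true) = false
[1.2] NOT false = true
[1.3] false OR false = false
[1] exactly-one(false, true, false) = true
[2.1.1.2] false OR false = false
[2.1.1] false OR false = false
[2.1.2.1.1] true OR false = true
[2.1.2.1] NOT true = false
[2.1.2.2] true OR false = true
[2.1.2] false → true (antecedent false ⇒ implication holds) = true
[2.1] false AND true = false
[2] NOT false = true
[root] true AND true = true
Overall: true → cleared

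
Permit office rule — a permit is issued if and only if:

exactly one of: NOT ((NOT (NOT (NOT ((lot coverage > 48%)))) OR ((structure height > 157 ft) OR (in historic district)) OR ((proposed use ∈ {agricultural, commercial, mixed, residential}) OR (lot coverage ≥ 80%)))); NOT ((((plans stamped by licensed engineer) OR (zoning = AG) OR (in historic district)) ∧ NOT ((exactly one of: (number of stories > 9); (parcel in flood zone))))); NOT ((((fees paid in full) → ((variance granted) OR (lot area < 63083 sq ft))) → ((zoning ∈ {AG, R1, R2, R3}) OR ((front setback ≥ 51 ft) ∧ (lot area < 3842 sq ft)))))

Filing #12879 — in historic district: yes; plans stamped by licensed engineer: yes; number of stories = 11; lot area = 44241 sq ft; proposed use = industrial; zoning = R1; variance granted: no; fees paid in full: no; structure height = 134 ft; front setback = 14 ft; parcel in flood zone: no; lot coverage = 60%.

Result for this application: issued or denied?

Issued

Atomic conditions:
  lot coverage > 48%: 60 > 48 is true
  structure height > 157 ft: 134 > 157 is false
  in historic district: yes → true
  proposed use ∈ {agricultural, commercial, mixed, residential}: industrial is not in the set → false
  lot coverage ≥ 80%: 60 ≥ 80 is false
  plans stamped by licensed engineer: yes → true
  zoning = AG: R1 == AG is false
  number of stories > 9: 11 > 9 is true
  parcel in flood zone: no → false
  fees paid in full: no → false
  variance granted: no → false
  lot area < 63083 sq ft: 44241 < 63083 is true
  zoning ∈ {AG, R1, R2, R3}: R1 is in the set → true
  front setback ≥ 51 ft: 14 ≥ 51 is false
  lot area < 3842 sq ft: 44241 < 3842 is false
Combine:
[1.1.1.1.1] NOT true = false
[1.1.1.1] NOT false = true
[1.1.1] NOT true = false
[1.1.2] false OR true = true
[1.1.3] false OR false = false
[1.1] false OR true OR false = true
[1] NOT true = false
[2.1.1] true OR false OR true = true
[2.1.2.1] exactly-one(true, false) = true
[2.1.2] NOT true = false
[2.1] true AND false = false
[2] NOT false = true
[3.1.1.2] false OR true = true
[3.1.1] false → true (antecedent false ⇒ implication holds) = true
[3.1.2.2] false AND false = false
[3.1.2] true OR false = true
[3.1] true → true = true
[3] NOT true = false
[root] exactly-one(false, true, false) = true
Overall: true → issued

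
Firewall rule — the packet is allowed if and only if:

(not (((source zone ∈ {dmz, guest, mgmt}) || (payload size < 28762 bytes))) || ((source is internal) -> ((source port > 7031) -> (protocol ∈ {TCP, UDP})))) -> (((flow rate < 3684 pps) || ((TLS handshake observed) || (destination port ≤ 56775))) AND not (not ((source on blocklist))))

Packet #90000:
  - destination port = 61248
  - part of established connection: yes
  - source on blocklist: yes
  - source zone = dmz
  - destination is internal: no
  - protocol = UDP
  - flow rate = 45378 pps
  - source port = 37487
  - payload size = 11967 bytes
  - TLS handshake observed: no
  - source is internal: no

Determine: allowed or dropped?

Atomic conditions:
  source zone ∈ {dmz, guest, mgmt}: dmz is in the set → true
  payload size < 28762 bytes: 11967 < 28762 is true
  source is internal: no → false
  source port > 7031: 37487 > 7031 is true
  protocol ∈ {TCP, UDP}: UDP is in the set → true
  flow rate < 3684 pps: 45378 < 3684 is false
  TLS handshake observed: no → false
  destination port ≤ 56775: 61248 ≤ 56775 is false
  source on blocklist: yes → true
Combine:
[1.1.1] true OR true = true
[1.1] NOT true = false
[1.2.2] true → true = true
[1.2] false → true (antecedent false ⇒ implication holds) = true
[1] false OR true = true
[2.1.2] false OR false = false
[2.1] false OR false = false
[2.2.1] NOT true = false
[2.2] NOT false = true
[2] false AND true = false
[root] true → false = false
Overall: false → dropped

Dropped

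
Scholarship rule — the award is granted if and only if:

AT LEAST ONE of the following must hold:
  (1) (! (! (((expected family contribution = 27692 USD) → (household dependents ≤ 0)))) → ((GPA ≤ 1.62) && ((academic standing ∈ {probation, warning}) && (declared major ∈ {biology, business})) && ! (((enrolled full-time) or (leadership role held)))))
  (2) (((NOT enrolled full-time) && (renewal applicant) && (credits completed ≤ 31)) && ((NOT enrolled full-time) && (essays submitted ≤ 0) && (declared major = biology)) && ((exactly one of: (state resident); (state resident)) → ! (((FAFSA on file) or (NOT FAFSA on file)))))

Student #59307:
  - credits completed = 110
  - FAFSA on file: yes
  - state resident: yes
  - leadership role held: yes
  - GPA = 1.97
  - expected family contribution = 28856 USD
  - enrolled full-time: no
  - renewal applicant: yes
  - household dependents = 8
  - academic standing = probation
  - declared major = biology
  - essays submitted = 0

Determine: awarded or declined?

Declined

Atomic conditions:
  expected family contribution = 27692 USD: 28856 == 27692 is false
  household dependents ≤ 0: 8 ≤ 0 is false
  GPA ≤ 1.62: 1.97 ≤ 1.62 is false
  academic standing ∈ {probation, warning}: probation is in the set → true
  declared major ∈ {biology, business}: biology is in the set → true
  enrolled full-time: no → false
  leadership role held: yes → true
  NOT enrolled full-time: no → true
  renewal applicant: yes → true
  credits completed ≤ 31: 110 ≤ 31 is false
  essays submitted ≤ 0: 0 ≤ 0 is true
  declared major = biology: biology == biology is true
  state resident: yes → true
  FAFSA on file: yes → true
  NOT FAFSA on file: yes → false
Combine:
[1.1.1.1] false → false (antecedent false ⇒ implication holds) = true
[1.1.1] NOT true = false
[1.1] NOT false = true
[1.2.2] true AND true = true
[1.2.3.1] false OR true = true
[1.2.3] NOT true = false
[1.2] false AND true AND false = false
[1] true → false = false
[2.1] true AND true AND false = false
[2.2] true AND true AND true = true
[2.3.1] exactly-one(true, true) = false
[2.3.2.1] true OR false = true
[2.3.2] NOT true = false
[2.3] false → false (antecedent false ⇒ implication holds) = true
[2] false AND true AND true = false
[root] false OR false = false
Overall: false → declined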